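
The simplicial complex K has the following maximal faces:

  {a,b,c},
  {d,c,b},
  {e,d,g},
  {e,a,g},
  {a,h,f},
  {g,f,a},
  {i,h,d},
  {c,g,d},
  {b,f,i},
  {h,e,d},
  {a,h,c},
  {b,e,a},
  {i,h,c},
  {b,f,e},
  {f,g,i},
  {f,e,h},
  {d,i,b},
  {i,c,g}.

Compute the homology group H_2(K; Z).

Fix the vertex order a < b < c < d < e < f < g < h < i and write every simplex with vertices in increasing order. Then dim K = 2 and the simplices of K are:

  0-simplices (9): a, b, c, d, e, f, g, h, i
  1-simplices (27): ab, ac, ae, af, ag, ah, bc, bd, be, bf, bi, cd, cg, ch, ci, de, dg, dh, di, ef, eg, eh, fg, fh, fi, gi, hi
  2-simplices (18): abc, abe, ach, aeg, afg, afh, bcd, bdi, bef, bfi, cdg, cgi, chi, deg, deh, dhi, efh, fgi

giving chain groups C_0 ≅ Z^9, C_1 ≅ Z^27, C_2 ≅ Z^18.

Boundary ∂_1: C_1 → C_0 sends each edge [p,q] (with p < q) to q − p. For instance
  ∂bi = i − b.
This gives a 9×27 integer matrix of rank 8; reducing to Smith normal form yields diagonal entries (1,1,1,1,1,1,1,1).

The boundary map ∂_2: C_2 → C_1 acts by ∂[p,q,r] = [q,r] − [p,r] + [p,q]. For instance
  ∂deg = eg − dg + de,
  ∂aeg = eg − ag + ae.
The resulting 27×18 matrix has rank 18, and its Smith normal form has invariant factors (1,1,1,1,1,1,1,1,1,1,1,1,1,1,1,1,1,2).

Now H_k = ker ∂_k / im ∂_{k+1}, so:

  H_2: rank ker ∂_2 − rank ∂_3 = (18 − 18) − 0 = 0, and there is no ∂_3, so H_2 ≅ 0.

H_2 ≅ 0.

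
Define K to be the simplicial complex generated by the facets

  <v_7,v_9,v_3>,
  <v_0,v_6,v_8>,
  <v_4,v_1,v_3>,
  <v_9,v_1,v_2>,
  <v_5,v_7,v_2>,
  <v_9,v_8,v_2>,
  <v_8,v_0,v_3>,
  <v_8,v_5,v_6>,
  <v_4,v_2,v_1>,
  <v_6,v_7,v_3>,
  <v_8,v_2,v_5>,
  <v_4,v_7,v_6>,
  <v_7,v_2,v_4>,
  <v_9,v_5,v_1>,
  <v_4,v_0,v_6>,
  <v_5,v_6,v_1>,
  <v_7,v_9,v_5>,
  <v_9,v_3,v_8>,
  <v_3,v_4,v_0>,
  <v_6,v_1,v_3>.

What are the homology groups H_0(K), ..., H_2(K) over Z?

H_0 ≅ Z,  H_1 ≅ Z ⊕ Z/2,  H_2 = 0.

K has 10 vertices, 30 edges, 20 triangles.
rank ∂_0 = 0, rank ∂_1 = 9 ⇒ b_0 = 10 − 0 − 9 = 1; all invariant factors of ∂_1 are 1 so no torsion. So H_0 ≅ Z.
rank ∂_1 = 9, rank ∂_2 = 20 ⇒ b_1 = 30 − 9 − 20 = 1; ∂_2 has invariant factor(s) [2] giving torsion. So H_1 ≅ Z ⊕ Z/2.
rank ∂_2 = 20, rank ∂_3 = 0 ⇒ b_2 = 20 − 20 − 0 = 0. So H_2 ≅ 0.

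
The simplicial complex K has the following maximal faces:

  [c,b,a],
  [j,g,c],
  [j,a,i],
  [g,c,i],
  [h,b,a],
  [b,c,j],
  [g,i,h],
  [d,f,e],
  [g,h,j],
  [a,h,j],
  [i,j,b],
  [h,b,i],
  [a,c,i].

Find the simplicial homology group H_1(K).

K has 10 vertices, 21 edges, 13 triangles.
rank ∂_1 = 8, rank ∂_2 = 13 ⇒ b_1 = 21 − 8 − 13 = 0; ∂_2 has invariant factor(s) [2] giving torsion. So H_1 = Z_2.

H_1 ≅ Z_2.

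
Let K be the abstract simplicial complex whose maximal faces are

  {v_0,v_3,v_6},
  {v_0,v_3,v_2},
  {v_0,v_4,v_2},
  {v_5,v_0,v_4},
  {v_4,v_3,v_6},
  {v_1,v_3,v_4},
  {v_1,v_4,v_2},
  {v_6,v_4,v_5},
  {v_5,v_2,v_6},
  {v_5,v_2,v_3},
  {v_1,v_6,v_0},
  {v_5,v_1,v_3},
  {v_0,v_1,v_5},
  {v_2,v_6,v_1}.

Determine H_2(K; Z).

We work with the vertex ordering v_0 < v_1 < v_2 < v_3 < v_4 < v_5 < v_6. The simplices of K, each written with vertices in increasing order, are:

  0-simplices (7): [v_0], [v_1], [v_2], [v_3], [v_4], [v_5], [v_6]
  1-simplices (21): (21 of them)
  2-simplices (14): (14 of them)

giving chain groups C_0 ≅ Z^7, C_1 ≅ Z^21, C_2 ≅ Z^14.

Boundary ∂_1: C_1 → C_0 is given by ∂[p,q] = [q] − [p]. For instance
  ∂[v_0,v_4] = [v_4] − [v_0].
As a 7×21 matrix over Z this has rank 6, with invariant factors (1,1,1,1,1,1).

The boundary map ∂_2: C_2 → C_1 sends each 2-simplex [p,q,r] to [q,r] − [p,r] + [p,q]. For instance
  ∂[v_1,v_3,v_5] = [v_3,v_5] − [v_1,v_5] + [v_1,v_3],
  ∂[v_2,v_5,v_6] = [v_5,v_6] − [v_2,v_6] + [v_2,v_5].
This gives a 21×14 integer matrix of rank 13; reducing to Smith normal form yields diagonal entries (1,1,1,1,1,1,1,1,1,1,1,1,1).

Now H_k = ker ∂_k / im ∂_{k+1}, so:

  H_2: rank ker ∂_2 − rank ∂_3 = (14 − 13) − 0 = 1, and there is no ∂_3, so H_2 ≅ Z.

(K is a triangulation of the torus T^2.)

H_2 = Z.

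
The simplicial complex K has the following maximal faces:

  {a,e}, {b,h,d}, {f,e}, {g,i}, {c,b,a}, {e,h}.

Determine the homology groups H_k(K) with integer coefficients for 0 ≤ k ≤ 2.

H_0 ≅ Z^2,  H_1 ≅ Z,  H_2 = 0.

Fix the vertex order a < b < c < d < e < f < g < h < i and write every simplex with vertices in increasing order. Then dim K = 2 and the simplices of K are:

  0-simplices (9): a, b, c, d, e, f, g, h, i
  1-simplices (10): ab, ac, ae, bc, bd, bh, dh, ef, eh, gi
  2-simplices (2): abc, bdh

so the chain groups are C_0 ≅ Z^9, C_1 ≅ Z^10, C_2 ≅ Z^2.

Boundary ∂_1: C_1 → C_0 is given by ∂[p,q] = [q] − [p]. For instance
  ∂bd = d − b.
The 9×10 boundary matrix has rank 7 and Smith normal form diag(1,1,1,1,1,1,1).

Boundary ∂_2: C_2 → C_1 acts by ∂[p,q,r] = [q,r] − [p,r] + [p,q]. For instance
  ∂abc = bc − ac + ab,
  ∂bdh = dh − bh + bd.
The resulting 10×2 matrix has rank 2, and its Smith normal form has invariant factors (1,1).

Reading off H_k = ker ∂_k / im ∂_{k+1}:

  H_0: rank C_0 − rank ∂_1 = 9 − 7 = 2, and the invariant factors of ∂_1 are all 1, so H_0 = Z^2.
  H_1: rank ker ∂_1 − rank ∂_2 = (10 − 7) − 2 = 1, and the invariant factors of ∂_2 are all 1, so H_1 = Z.
  H_2: rank ker ∂_2 − rank ∂_3 = (2 − 2) − 0 = 0, and there is no ∂_3, so H_2 = 0.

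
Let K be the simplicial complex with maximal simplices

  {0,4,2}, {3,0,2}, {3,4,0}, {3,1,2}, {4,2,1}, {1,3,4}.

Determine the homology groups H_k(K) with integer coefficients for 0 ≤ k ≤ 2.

Take the total order 0 < 1 < 2 < 3 < 4 on the vertex set. Then K (dimension 2) consists of the simplices:

  0-simplices (5): [0], [1], [2], [3], [4]
  1-simplices (9): [0,2], [0,3], [0,4], [1,2], [1,3], [1,4], [2,3], [2,4], [3,4]
  2-simplices (6): [0,2,3], [0,2,4], [0,3,4], [1,2,3], [1,2,4], [1,3,4]

so the chain groups are C_0 ≅ Z^5, C_1 ≅ Z^9, C_2 ≅ Z^6.

The boundary map ∂_1: C_1 → C_0 is given by ∂[p,q] = [q] − [p].
The 5×9 boundary matrix has rank 4 and Smith normal form diag(1,1,1,1).

∂_2: C_2 → C_1 maps a triangle to the signed sum of its edges. For instance
  ∂[1,2,3] = [2,3] − [1,3] + [1,2],
  ∂[0,3,4] = [3,4] − [0,4] + [0,3].
This gives a 9×6 integer matrix of rank 5; reducing to Smith normal form yields diagonal entries (1,1,1,1,1).

From H_k ≅ ker(∂_k) / im(∂_{k+1}) we obtain:

  H_0: rank C_0 − rank ∂_1 = 5 − 4 = 1, and the invariant factors of ∂_1 are all 1, so H_0 = Z.
  H_1: rank ker ∂_1 − rank ∂_2 = (9 − 4) − 5 = 0, and the invariant factors of ∂_2 are all 1, so H_1 = 0.
  H_2: rank ker ∂_2 − rank ∂_3 = (6 − 5) − 0 = 1, and there is no ∂_3, so H_2 = Z.

H_0 ≅ Z,  H_1 = 0,  H_2 ≅ Z.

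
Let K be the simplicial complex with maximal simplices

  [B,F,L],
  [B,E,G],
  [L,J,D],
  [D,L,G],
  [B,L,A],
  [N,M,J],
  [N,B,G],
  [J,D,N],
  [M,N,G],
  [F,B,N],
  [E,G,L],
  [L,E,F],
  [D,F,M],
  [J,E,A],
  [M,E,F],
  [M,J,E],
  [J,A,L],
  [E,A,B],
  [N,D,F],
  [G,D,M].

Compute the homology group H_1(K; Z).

H_1 ≅ Z ⊕ Z/2.

We work with the vertex ordering A < B < D < E < F < G < J < L < M < N. The simplices of K, each written with vertices in increasing order, are:

  0-simplices (10): A, B, D, E, F, G, J, L, M, N
  1-simplices (30): AB, AE, AJ, AL, BE, BF, BG, BL, BN, DF, DG, DJ, DL, DM, DN, EF, EG, EJ, EL, EM, FL, FM, FN, GL, GM, GN, JL, JM, JN, MN
  2-simplices (20): ABE, ABL, AEJ, AJL, BEG, BFL, BFN, BGN, DFM, DFN, DGL, DGM, DJL, DJN, EFL, EFM, EGL, EJM, GMN, JMN

giving chain groups C_0 ≅ Z^10, C_1 ≅ Z^30, C_2 ≅ Z^20.

The boundary map ∂_1: C_1 → C_0 is given by ∂[p,q] = [q] − [p]. For instance
  ∂EJ = J − E.
The 10×30 boundary matrix has rank 9 and Smith normal form diag(1,1,1,1,1,1,1,1,1).

The boundary map ∂_2: C_2 → C_1 acts by ∂[p,q,r] = [q,r] − [p,r] + [p,q]. For instance
  ∂BFL = FL − BL + BF,
  ∂DFM = FM − DM + DF.
The resulting 30×20 matrix has rank 20, and its Smith normal form has invariant factors (1,1,1,1,1,1,1,1,1,1,1,1,1,1,1,1,1,1,1,2).

Computing H_k = (kernel of ∂_k) / (image of ∂_{k+1}):

  H_1: rank ker ∂_1 − rank ∂_2 = (30 − 9) − 20 = 1, and ∂_2 has invariant factor 2 > 1, so H_1 ≅ Z ⊕ Z/2.

(K is a triangulation of the Klein bottle.)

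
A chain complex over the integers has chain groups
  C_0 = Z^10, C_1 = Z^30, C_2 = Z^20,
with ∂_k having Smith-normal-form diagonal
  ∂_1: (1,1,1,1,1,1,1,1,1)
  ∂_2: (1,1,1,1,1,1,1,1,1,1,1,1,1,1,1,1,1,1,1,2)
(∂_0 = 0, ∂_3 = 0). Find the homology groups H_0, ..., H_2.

H_0: b_0 = 10 − 0 − 9 = 1; torsion from ∂_1 factors > 1: none. So H_0 ≅ Z.
H_1: b_1 = 30 − 9 − 20 = 1; torsion from ∂_2 factors > 1: [2]. So H_1 ≅ Z × Z/2.
H_2: b_2 = 20 − 20 − 0 = 0; torsion from ∂_3 factors > 1: none. So H_2 ≅ 0.

H_0 ≅ Z,  H_1 ≅ Z × Z/2,  H_2 = 0.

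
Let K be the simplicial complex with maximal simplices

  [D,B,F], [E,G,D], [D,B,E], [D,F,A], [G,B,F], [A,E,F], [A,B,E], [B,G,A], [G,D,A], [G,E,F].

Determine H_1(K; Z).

H_1 = Z_2.

K has 6 vertices, 15 edges, 10 triangles.
rank ∂_1 = 5, rank ∂_2 = 10 ⇒ b_1 = 15 − 5 − 10 = 0; ∂_2 has invariant factor(s) [2] giving torsion. So H_1 = Z_2.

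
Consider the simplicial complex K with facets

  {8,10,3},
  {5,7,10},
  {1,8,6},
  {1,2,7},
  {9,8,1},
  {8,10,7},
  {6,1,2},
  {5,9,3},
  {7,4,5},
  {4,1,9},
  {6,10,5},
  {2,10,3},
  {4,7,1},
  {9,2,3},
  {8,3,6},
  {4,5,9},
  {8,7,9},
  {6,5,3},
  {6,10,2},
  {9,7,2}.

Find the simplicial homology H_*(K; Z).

H_0 ≅ Z,  H_1 ≅ Z ⊕ Z/2,  H_2 = 0.

Fix the vertex order 1 < 2 < 3 < 4 < 5 < 6 < 7 < 8 < 9 < 10 and write every simplex with vertices in increasing order. Then dim K = 2 and the simplices of K are:

  0-simplices (10): [1], [2], [3], [4], [5], [6], [7], [8], [9], [10]
  1-simplices (30): (30 of them)
  2-simplices (20): (20 of them)

so the chain groups are C_0 ≅ Z^10, C_1 ≅ Z^30, C_2 ≅ Z^20.

∂_1: C_1 → C_0 sends each edge [p,q] (with p < q) to q − p. For instance
  ∂[7,8] = [8] − [7].
This gives a 10×30 integer matrix of rank 9; reducing to Smith normal form yields diagonal entries (1,1,1,1,1,1,1,1,1).

The boundary map ∂_2: C_2 → C_1 sends each 2-simplex [p,q,r] to [q,r] − [p,r] + [p,q]. For instance
  ∂[1,2,6] = [2,6] − [1,6] + [1,2],
  ∂[3,5,6] = [5,6] − [3,6] + [3,5].
As a 30×20 matrix over Z this has rank 20, with invariant factors (1,1,1,1,1,1,1,1,1,1,1,1,1,1,1,1,1,1,1,2).

Reading off H_k = ker ∂_k / im ∂_{k+1}:

  H_0: rank C_0 − rank ∂_1 = 10 − 9 = 1, and the invariant factors of ∂_1 are all 1, so H_0 ≅ Z.
  H_1: rank ker ∂_1 − rank ∂_2 = (30 − 9) − 20 = 1, and ∂_2 has invariant factor 2 > 1, so H_1 ≅ Z ⊕ Z/2.
  H_2: rank ker ∂_2 − rank ∂_3 = (20 − 20) − 0 = 0, and there is no ∂_3, so H_2 ≅ 0.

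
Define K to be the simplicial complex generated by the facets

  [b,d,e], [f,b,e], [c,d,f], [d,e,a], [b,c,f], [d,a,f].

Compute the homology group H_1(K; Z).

H_1 = Z.

K has 6 vertices, 12 edges, 6 triangles.
rank ∂_1 = 5, rank ∂_2 = 6 ⇒ b_1 = 12 − 5 − 6 = 1; all invariant factors of ∂_2 are 1 so no torsion. So H_1 ≅ Z.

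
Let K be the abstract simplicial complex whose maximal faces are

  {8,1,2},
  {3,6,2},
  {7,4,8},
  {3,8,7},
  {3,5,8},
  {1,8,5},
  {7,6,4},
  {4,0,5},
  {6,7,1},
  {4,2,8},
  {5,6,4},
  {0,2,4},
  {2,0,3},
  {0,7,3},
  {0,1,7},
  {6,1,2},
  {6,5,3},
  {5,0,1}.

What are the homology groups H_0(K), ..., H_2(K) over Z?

H_0 ≅ Z,  H_1 ≅ Z^2,  H_2 ≅ Z.

Order the vertices as 0 < 1 < 2 < 3 < 4 < 5 < 6 < 7 < 8. Listing each simplex with vertices in this order, K has dimension 2 with simplices:

  0-simplices (9): [0], [1], [2], [3], [4], [5], [6], [7], [8]
  1-simplices (27): (27 of them)
  2-simplices (18): [0,1,5], [0,1,7], [0,2,3], [0,2,4], [0,3,7], [0,4,5], [1,2,6], [1,2,8], [1,5,8], [1,6,7], [2,3,6], [2,4,8], [3,5,6], [3,5,8], [3,7,8], [4,5,6], [4,6,7], [4,7,8]

Hence C_0 ≅ Z^9, C_1 ≅ Z^27, C_2 ≅ Z^18.

∂_1: C_1 → C_0 sends each edge [p,q] (with p < q) to q − p. For instance
  ∂[3,8] = [8] − [3].
The resulting 9×27 matrix has rank 8, and its Smith normal form has invariant factors (1,1,1,1,1,1,1,1).

∂_2: C_2 → C_1 sends each 2-simplex [p,q,r] to [q,r] − [p,r] + [p,q]. For instance
  ∂[0,2,3] = [2,3] − [0,3] + [0,2],
  ∂[0,4,5] = [4,5] − [0,5] + [0,4].
This gives a 27×18 integer matrix of rank 17; reducing to Smith normal form yields diagonal entries (1,1,1,1,1,1,1,1,1,1,1,1,1,1,1,1,1).

From H_k ≅ ker(∂_k) / im(∂_{k+1}) we obtain:

  H_0: rank C_0 − rank ∂_1 = 9 − 8 = 1, and the invariant factors of ∂_1 are all 1, so H_0 ≅ Z.
  H_1: rank ker ∂_1 − rank ∂_2 = (27 − 8) − 17 = 2, and the invariant factors of ∂_2 are all 1, so H_1 ≅ Z^2.
  H_2: rank ker ∂_2 − rank ∂_3 = (18 − 17) − 0 = 1, and there is no ∂_3, so H_2 ≅ Z.

As a check, the Euler characteristic is 9 − 27 + 18 = 0, which agrees with 1 − 2 + 1 = 0.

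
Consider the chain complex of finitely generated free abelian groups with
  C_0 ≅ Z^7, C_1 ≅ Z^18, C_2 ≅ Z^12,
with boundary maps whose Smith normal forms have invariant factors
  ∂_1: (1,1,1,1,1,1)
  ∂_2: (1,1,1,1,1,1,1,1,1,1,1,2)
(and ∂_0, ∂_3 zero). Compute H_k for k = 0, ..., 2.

H_0 ≅ Z,  H_1 ≅ Z/2,  H_2 = 0.

H_0: b_0 = 7 − 0 − 6 = 1; torsion from ∂_1 factors > 1: none. So H_0 ≅ Z.
H_1: b_1 = 18 − 6 − 12 = 0; torsion from ∂_2 factors > 1: [2]. So H_1 ≅ Z/2.
H_2: b_2 = 12 − 12 − 0 = 0; torsion from ∂_3 factors > 1: none. So H_2 ≅ 0.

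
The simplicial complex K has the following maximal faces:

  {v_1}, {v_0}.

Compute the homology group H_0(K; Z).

H_0 ≅ Z^2.

Take the total order v_0 < v_1 on the vertex set. Then K (dimension 0) consists of the simplices:

  0-simplices (2): [v_0], [v_1]

so the chain groups are C_0 ≅ Z^2.

Computing H_k = (kernel of ∂_k) / (image of ∂_{k+1}):

  H_0: rank C_0 − rank ∂_1 = 2 − 0 = 2, and there is no ∂_1, so H_0 ≅ Z^2.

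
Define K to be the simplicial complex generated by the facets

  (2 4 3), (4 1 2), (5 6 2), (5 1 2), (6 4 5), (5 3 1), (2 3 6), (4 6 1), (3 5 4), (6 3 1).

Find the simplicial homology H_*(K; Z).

H_0 = Z,  H_1 = Z/2,  H_2 = 0.

Order the vertices as 1 < 2 < 3 < 4 < 5 < 6. Listing each simplex with vertices in this order, K has dimension 2 with simplices:

  0-simplices (6): [1], [2], [3], [4], [5], [6]
  1-simplices (15): [1,2], [1,3], [1,4], [1,5], [1,6], [2,3], [2,4], [2,5], [2,6], [3,4], [3,5], [3,6], [4,5], [4,6], [5,6]
  2-simplices (10): [1,2,4], [1,2,5], [1,3,5], [1,3,6], [1,4,6], [2,3,4], [2,3,6], [2,5,6], [3,4,5], [4,5,6]

so the chain groups are C_0 ≅ Z^6, C_1 ≅ Z^15, C_2 ≅ Z^10.

∂_1: C_1 → C_0 sends each edge [p,q] (with p < q) to q − p.
As a 6×15 matrix over Z this has rank 5, with invariant factors (1,1,1,1,1).

The boundary map ∂_2: C_2 → C_1 acts by ∂[p,q,r] = [q,r] − [p,r] + [p,q]. For instance
  ∂[1,3,6] = [3,6] − [1,6] + [1,3],
  ∂[2,5,6] = [5,6] − [2,6] + [2,5].
This gives a 15×10 integer matrix of rank 10; reducing to Smith normal form yields diagonal entries (1,1,1,1,1,1,1,1,1,2).

From H_k ≅ ker(∂_k) / im(∂_{k+1}) we obtain:

  H_0: rank C_0 − rank ∂_1 = 6 − 5 = 1, and the invariant factors of ∂_1 are all 1, so H_0 ≅ Z.
  H_1: rank ker ∂_1 − rank ∂_2 = (15 − 5) − 10 = 0, and ∂_2 has invariant factor 2 > 1, so H_1 ≅ Z/2.
  H_2: rank ker ∂_2 − rank ∂_3 = (10 − 10) − 0 = 0, and there is no ∂_3, so H_2 ≅ 0.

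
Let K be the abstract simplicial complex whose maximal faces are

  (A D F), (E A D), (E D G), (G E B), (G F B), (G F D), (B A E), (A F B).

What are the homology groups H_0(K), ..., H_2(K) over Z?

Fix the vertex order A < B < D < E < F < G and write every simplex with vertices in increasing order. Then dim K = 2 and the simplices of K are:

  0-simplices (6): A, B, D, E, F, G
  1-simplices (12): AB, AD, AE, AF, BE, BF, BG, DE, DF, DG, EG, FG
  2-simplices (8): ABE, ABF, ADE, ADF, BEG, BFG, DEG, DFG

so the chain groups are C_0 ≅ Z^6, C_1 ≅ Z^12, C_2 ≅ Z^8.

Boundary ∂_1: C_1 → C_0 sends each edge [p,q] (with p < q) to q − p. For instance
  ∂FG = G − F.
The resulting 6×12 matrix has rank 5, and its Smith normal form has invariant factors (1,1,1,1,1).

The boundary map ∂_2: C_2 → C_1 maps a triangle to the signed sum of its edges. For instance
  ∂BFG = FG − BG + BF,
  ∂ADF = DF − AF + AD.
The resulting 12×8 matrix has rank 7, and its Smith normal form has invariant factors (1,1,1,1,1,1,1).

From H_k ≅ ker(∂_k) / im(∂_{k+1}) we obtain:

  H_0: rank C_0 − rank ∂_1 = 6 − 5 = 1, and the invariant factors of ∂_1 are all 1, so H_0 = Z.
  H_1: rank ker ∂_1 − rank ∂_2 = (12 − 5) − 7 = 0, and the invariant factors of ∂_2 are all 1, so H_1 = 0.
  H_2: rank ker ∂_2 − rank ∂_3 = (8 − 7) − 0 = 1, and there is no ∂_3, so H_2 = Z.

As a check, the Euler characteristic is 6 − 12 + 8 = 2, which agrees with 1 − 0 + 1 = 2.

H_0 = Z,  H_1 = 0,  H_2 = Z.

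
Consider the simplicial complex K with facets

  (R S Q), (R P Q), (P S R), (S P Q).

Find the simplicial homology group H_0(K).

H_0 ≅ Z.

We work with the vertex ordering P < Q < R < S. The simplices of K, each written with vertices in increasing order, are:

  0-simplices (4): P, Q, R, S
  1-simplices (6): PQ, PR, PS, QR, QS, RS
  2-simplices (4): PQR, PQS, PRS, QRS

giving chain groups C_0 ≅ Z^4, C_1 ≅ Z^6, C_2 ≅ Z^4.

The boundary map ∂_1: C_1 → C_0 maps an edge to its endpoints' difference, ∂[p,q] = q − p.
This gives a 4×6 integer matrix of rank 3; reducing to Smith normal form yields diagonal entries (1,1,1).

Boundary ∂_2: C_2 → C_1 maps a triangle to the signed sum of its edges. For instance
  ∂PRS = RS − PS + PR,
  ∂PQS = QS − PS + PQ.
This gives a 6×4 integer matrix of rank 3; reducing to Smith normal form yields diagonal entries (1,1,1).

From H_k ≅ ker(∂_k) / im(∂_{k+1}) we obtain:

  H_0: rank C_0 − rank ∂_1 = 4 − 3 = 1, and the invariant factors of ∂_1 are all 1, so H_0 ≅ Z.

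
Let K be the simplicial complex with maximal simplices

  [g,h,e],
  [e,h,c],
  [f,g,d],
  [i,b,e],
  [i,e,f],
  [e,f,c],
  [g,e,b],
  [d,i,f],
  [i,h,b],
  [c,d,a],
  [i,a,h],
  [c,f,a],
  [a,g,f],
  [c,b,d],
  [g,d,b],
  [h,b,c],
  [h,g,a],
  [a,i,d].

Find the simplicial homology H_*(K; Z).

H_0 ≅ Z,  H_1 ≅ Z ⊕ Z/2,  H_2 = 0.

Order the vertices as a < b < c < d < e < f < g < h < i. Listing each simplex with vertices in this order, K has dimension 2 with simplices:

  0-simplices (9): a, b, c, d, e, f, g, h, i
  1-simplices (27): ac, ad, af, ag, ah, ai, bc, bd, be, bg, bh, bi, cd, ce, cf, ch, df, dg, di, ef, eg, eh, ei, fg, fi, gh, hi
  2-simplices (18): acd, acf, adi, afg, agh, ahi, bcd, bch, bdg, beg, bei, bhi, cef, ceh, dfg, dfi, efi, egh

so the chain groups are C_0 ≅ Z^9, C_1 ≅ Z^27, C_2 ≅ Z^18.

∂_1: C_1 → C_0 maps an edge to its endpoints' difference, ∂[p,q] = q − p.
As a 9×27 matrix over Z this has rank 8, with invariant factors (1,1,1,1,1,1,1,1).

∂_2: C_2 → C_1 sends each 2-simplex [p,q,r] to [q,r] − [p,r] + [p,q]. For instance
  ∂dfi = fi − di + df,
  ∂dfg = fg − dg + df.
As a 27×18 matrix over Z this has rank 18, with invariant factors (1,1,1,1,1,1,1,1,1,1,1,1,1,1,1,1,1,2).

Reading off H_k = ker ∂_k / im ∂_{k+1}:

  H_0: rank C_0 − rank ∂_1 = 9 − 8 = 1, and the invariant factors of ∂_1 are all 1, so H_0 ≅ Z.
  H_1: rank ker ∂_1 − rank ∂_2 = (27 − 8) − 18 = 1, and ∂_2 has invariant factor 2 > 1, so H_1 ≅ Z ⊕ Z/2.
  H_2: rank ker ∂_2 − rank ∂_3 = (18 − 18) − 0 = 0, and there is no ∂_3, so H_2 ≅ 0.

As a check, the Euler characteristic is 9 − 27 + 18 = 0, which agrees with 1 − 1 + 0 = 0.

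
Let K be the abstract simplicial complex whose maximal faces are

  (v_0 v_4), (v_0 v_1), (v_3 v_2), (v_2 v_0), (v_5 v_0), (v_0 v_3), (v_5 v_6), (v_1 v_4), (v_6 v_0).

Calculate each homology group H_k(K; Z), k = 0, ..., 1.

H_0 ≅ Z,  H_1 ≅ Z^3.

Order the vertices as v_0 < v_1 < v_2 < v_3 < v_4 < v_5 < v_6. Listing each simplex with vertices in this order, K has dimension 1 with simplices:

  0-simplices (7): [v_0], [v_1], [v_2], [v_3], [v_4], [v_5], [v_6]
  1-simplices (9): [v_0,v_1], [v_0,v_2], [v_0,v_3], [v_0,v_4], [v_0,v_5], [v_0,v_6], [v_1,v_4], [v_2,v_3], [v_5,v_6]

giving chain groups C_0 ≅ Z^7, C_1 ≅ Z^9.

The boundary map ∂_1: C_1 → C_0 sends each edge [p,q] (with p < q) to q − p.
As a 7×9 matrix over Z this has rank 6, with invariant factors (1,1,1,1,1,1).

Now H_k = ker ∂_k / im ∂_{k+1}, so:

  H_0: rank C_0 − rank ∂_1 = 7 − 6 = 1, and the invariant factors of ∂_1 are all 1, so H_0 ≅ Z.
  H_1: rank ker ∂_1 − rank ∂_2 = (9 − 6) − 0 = 3, and there is no ∂_2, so H_1 ≅ Z^3.

As a check, the Euler characteristic is 7 − 9 = -2, which agrees with 1 − 3 = -2.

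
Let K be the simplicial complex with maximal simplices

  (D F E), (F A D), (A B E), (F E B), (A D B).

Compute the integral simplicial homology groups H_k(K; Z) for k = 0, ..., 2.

H_0 ≅ Z,  H_1 ≅ Z,  H_2 = 0.

We work with the vertex ordering A < B < D < E < F. The simplices of K, each written with vertices in increasing order, are:

  0-simplices (5): A, B, D, E, F
  1-simplices (10): AB, AD, AE, AF, BD, BE, BF, DE, DF, EF
  2-simplices (5): ABD, ABE, ADF, BEF, DEF

so the chain groups are C_0 ≅ Z^5, C_1 ≅ Z^10, C_2 ≅ Z^5.

∂_1: C_1 → C_0 sends each edge [p,q] (with p < q) to q − p. For instance
  ∂DF = F − D.
The resulting 5×10 matrix has rank 4, and its Smith normal form has invariant factors (1,1,1,1).

The boundary map ∂_2: C_2 → C_1 sends each 2-simplex [p,q,r] to [q,r] − [p,r] + [p,q]. For instance
  ∂ADF = DF − AF + AD,
  ∂DEF = EF − DF + DE.
As a 10×5 matrix over Z this has rank 5, with invariant factors (1,1,1,1,1).

Now H_k = ker ∂_k / im ∂_{k+1}, so:

  H_0: rank C_0 − rank ∂_1 = 5 − 4 = 1, and the invariant factors of ∂_1 are all 1, so H_0 = Z.
  H_1: rank ker ∂_1 − rank ∂_2 = (10 − 4) − 5 = 1, and the invariant factors of ∂_2 are all 1, so H_1 = Z.
  H_2: rank ker ∂_2 − rank ∂_3 = (5 − 5) − 0 = 0, and there is no ∂_3, so H_2 = 0.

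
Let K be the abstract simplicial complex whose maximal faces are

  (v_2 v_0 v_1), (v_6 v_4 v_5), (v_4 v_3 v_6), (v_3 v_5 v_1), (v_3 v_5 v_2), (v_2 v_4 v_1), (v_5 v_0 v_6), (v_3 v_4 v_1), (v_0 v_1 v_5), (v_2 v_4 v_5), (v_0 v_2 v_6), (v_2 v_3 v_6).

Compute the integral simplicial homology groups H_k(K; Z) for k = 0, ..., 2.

H_0 = Z,  H_1 = Z/2,  H_2 = 0.

Order the vertices as v_0 < v_1 < v_2 < v_3 < v_4 < v_5 < v_6. Listing each simplex with vertices in this order, K has dimension 2 with simplices:

  0-simplices (7): [v_0], [v_1], [v_2], [v_3], [v_4], [v_5], [v_6]
  1-simplices (18): (18 of them)
  2-simplices (12): (12 of them)

Hence C_0 ≅ Z^7, C_1 ≅ Z^18, C_2 ≅ Z^12.

Boundary ∂_1: C_1 → C_0 maps an edge to its endpoints' difference, ∂[p,q] = q − p. For instance
  ∂[v_3,v_6] = [v_6] − [v_3].
This gives a 7×18 integer matrix of rank 6; reducing to Smith normal form yields diagonal entries (1,1,1,1,1,1).

Boundary ∂_2: C_2 → C_1 sends each 2-simplex [p,q,r] to [q,r] − [p,r] + [p,q]. For instance
  ∂[v_1,v_3,v_5] = [v_3,v_5] − [v_1,v_5] + [v_1,v_3],
  ∂[v_0,v_1,v_2] = [v_1,v_2] − [v_0,v_2] + [v_0,v_1].
As a 18×12 matrix over Z this has rank 12, with invariant factors (1,1,1,1,1,1,1,1,1,1,1,2).

From H_k ≅ ker(∂_k) / im(∂_{k+1}) we obtain:

  H_0: rank C_0 − rank ∂_1 = 7 − 6 = 1, and the invariant factors of ∂_1 are all 1, so H_0 = Z.
  H_1: rank ker ∂_1 − rank ∂_2 = (18 − 6) − 12 = 0, and ∂_2 has invariant factor 2 > 1, so H_1 = Z/2.
  H_2: rank ker ∂_2 − rank ∂_3 = (12 − 12) − 0 = 0, and there is no ∂_3, so H_2 = 0.

As a check, the Euler characteristic is 7 − 18 + 12 = 1, which agrees with 1 − 0 + 0 = 1.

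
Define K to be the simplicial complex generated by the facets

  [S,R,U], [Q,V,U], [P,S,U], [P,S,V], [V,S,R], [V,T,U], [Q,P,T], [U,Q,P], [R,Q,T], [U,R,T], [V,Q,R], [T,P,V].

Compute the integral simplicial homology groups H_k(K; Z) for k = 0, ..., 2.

We work with the vertex ordering P < Q < R < S < T < U < V. The simplices of K, each written with vertices in increasing order, are:

  0-simplices (7): P, Q, R, S, T, U, V
  1-simplices (18): PQ, PS, PT, PU, PV, QR, QT, QU, QV, RS, RT, RU, RV, SU, SV, TU, TV, UV
  2-simplices (12): PQT, PQU, PSU, PSV, PTV, QRT, QRV, QUV, RSU, RSV, RTU, TUV

giving chain groups C_0 ≅ Z^7, C_1 ≅ Z^18, C_2 ≅ Z^12.

The boundary map ∂_1: C_1 → C_0 maps an edge to its endpoints' difference, ∂[p,q] = q − p. For instance
  ∂RS = S − R.
As a 7×18 matrix over Z this has rank 6, with invariant factors (1,1,1,1,1,1).

The boundary map ∂_2: C_2 → C_1 sends each 2-simplex [p,q,r] to [q,r] − [p,r] + [p,q]. For instance
  ∂QRT = RT − QT + QR,
  ∂PSV = SV − PV + PS.
The 18×12 boundary matrix has rank 12 and Smith normal form diag(1,1,1,1,1,1,1,1,1,1,1,2).

Now H_k = ker ∂_k / im ∂_{k+1}, so:

  H_0: rank C_0 − rank ∂_1 = 7 − 6 = 1, and the invariant factors of ∂_1 are all 1, so H_0 = Z.
  H_1: rank ker ∂_1 − rank ∂_2 = (18 − 6) − 12 = 0, and ∂_2 has invariant factor 2 > 1, so H_1 = Z/2.
  H_2: rank ker ∂_2 − rank ∂_3 = (12 − 12) − 0 = 0, and there is no ∂_3, so H_2 = 0.

(K is a triangulation of the real projective plane RP^2.)

H_0 = Z,  H_1 = Z/2,  H_2 = 0.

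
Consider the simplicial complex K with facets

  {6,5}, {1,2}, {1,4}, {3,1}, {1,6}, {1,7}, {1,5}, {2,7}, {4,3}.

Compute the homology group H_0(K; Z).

H_0 ≅ Z.

Order the vertices as 1 < 2 < 3 < 4 < 5 < 6 < 7. Listing each simplex with vertices in this order, K has dimension 1 with simplices:

  0-simplices (7): [1], [2], [3], [4], [5], [6], [7]
  1-simplices (9): [1,2], [1,3], [1,4], [1,5], [1,6], [1,7], [2,7], [3,4], [5,6]

giving chain groups C_0 ≅ Z^7, C_1 ≅ Z^9.

∂_1: C_1 → C_0 maps an edge to its endpoints' difference, ∂[p,q] = q − p. For instance
  ∂[1,7] = [7] − [1].
The 7×9 boundary matrix has rank 6 and Smith normal form diag(1,1,1,1,1,1).

Computing H_k = (kernel of ∂_k) / (image of ∂_{k+1}):

  H_0: rank C_0 − rank ∂_1 = 7 − 6 = 1, and the invariant factors of ∂_1 are all 1, so H_0 ≅ Z.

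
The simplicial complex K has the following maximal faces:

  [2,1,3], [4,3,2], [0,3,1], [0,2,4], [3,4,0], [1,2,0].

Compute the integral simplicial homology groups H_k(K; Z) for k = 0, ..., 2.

Order the vertices as 0 < 1 < 2 < 3 < 4. Listing each simplex with vertices in this order, K has dimension 2 with simplices:

  0-simplices (5): [0], [1], [2], [3], [4]
  1-simplices (9): [0,1], [0,2], [0,3], [0,4], [1,2], [1,3], [2,3], [2,4], [3,4]
  2-simplices (6): [0,1,2], [0,1,3], [0,2,4], [0,3,4], [1,2,3], [2,3,4]

giving chain groups C_0 ≅ Z^5, C_1 ≅ Z^9, C_2 ≅ Z^6.

∂_1: C_1 → C_0 maps an edge to its endpoints' difference, ∂[p,q] = q − p.
The 5×9 boundary matrix has rank 4 and Smith normal form diag(1,1,1,1).

The boundary map ∂_2: C_2 → C_1 maps a triangle to the signed sum of its edges. For instance
  ∂[0,2,4] = [2,4] − [0,4] + [0,2],
  ∂[1,2,3] = [2,3] − [1,3] + [1,2].
The 9×6 boundary matrix has rank 5 and Smith normal form diag(1,1,1,1,1).

Reading off H_k = ker ∂_k / im ∂_{k+1}:

  H_0: rank C_0 − rank ∂_1 = 5 − 4 = 1, and the invariant factors of ∂_1 are all 1, so H_0 = Z.
  H_1: rank ker ∂_1 − rank ∂_2 = (9 − 4) − 5 = 0, and the invariant factors of ∂_2 are all 1, so H_1 = 0.
  H_2: rank ker ∂_2 − rank ∂_3 = (6 − 5) − 0 = 1, and there is no ∂_3, so H_2 = Z.

H_0 ≅ Z,  H_1 = 0,  H_2 ≅ Z.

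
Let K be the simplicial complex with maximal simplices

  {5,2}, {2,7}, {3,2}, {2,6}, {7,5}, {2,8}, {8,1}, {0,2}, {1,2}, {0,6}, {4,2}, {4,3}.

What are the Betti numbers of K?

b_0 = 1, b_1 = 4.

Fix the vertex order 0 < 1 < 2 < 3 < 4 < 5 < 6 < 7 < 8 and write every simplex with vertices in increasing order. Then dim K = 1 and the simplices of K are:

  0-simplices (9): [0], [1], [2], [3], [4], [5], [6], [7], [8]
  1-simplices (12): [0,2], [0,6], [1,2], [1,8], [2,3], [2,4], [2,5], [2,6], [2,7], [2,8], [3,4], [5,7]

Hence C_0 ≅ Z^9, C_1 ≅ Z^12.

The boundary map ∂_1: C_1 → C_0 is given by ∂[p,q] = [q] − [p]. For instance
  ∂[2,7] = [7] − [2].
This gives a 9×12 integer matrix of rank 8; reducing to Smith normal form yields diagonal entries (1,1,1,1,1,1,1,1).

Reading off H_k = ker ∂_k / im ∂_{k+1}:

  H_0: rank C_0 − rank ∂_1 = 9 − 8 = 1, and the invariant factors of ∂_1 are all 1, so H_0 = Z.
  H_1: rank ker ∂_1 − rank ∂_2 = (12 − 8) − 0 = 4, and there is no ∂_2, so H_1 = Z^4.

(K is a triangulation of a wedge of 4 circles.)

Hence the Betti numbers are b_0 = 1, b_1 = 4.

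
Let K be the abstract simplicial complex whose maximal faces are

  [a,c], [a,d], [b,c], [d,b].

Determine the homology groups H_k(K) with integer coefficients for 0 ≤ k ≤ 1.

H_0 ≅ Z,  H_1 ≅ Z.

Take the total order a < b < c < d on the vertex set. Then K (dimension 1) consists of the simplices:

  0-simplices (4): a, b, c, d
  1-simplices (4): ac, ad, bc, bd

Hence C_0 ≅ Z^4, C_1 ≅ Z^4.

Boundary ∂_1: C_1 → C_0 sends each edge [p,q] (with p < q) to q − p. For instance
  ∂ad = d − a.
This gives a 4×4 integer matrix of rank 3; reducing to Smith normal form yields diagonal entries (1,1,1).

Computing H_k = (kernel of ∂_k) / (image of ∂_{k+1}):

  H_0: rank C_0 − rank ∂_1 = 4 − 3 = 1, and the invariant factors of ∂_1 are all 1, so H_0 ≅ Z.
  H_1: rank ker ∂_1 − rank ∂_2 = (4 − 3) − 0 = 1, and there is no ∂_2, so H_1 ≅ Z.

As a check, the Euler characteristic is 4 − 4 = 0, which agrees with 1 − 1 = 0.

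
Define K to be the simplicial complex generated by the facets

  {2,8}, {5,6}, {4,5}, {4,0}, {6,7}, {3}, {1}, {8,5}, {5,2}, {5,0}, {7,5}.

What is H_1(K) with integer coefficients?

H_1 = Z^3.

K has 9 vertices, 9 edges.
rank ∂_1 = 6, rank ∂_2 = 0 ⇒ b_1 = 9 − 6 − 0 = 3. So H_1 = Z^3.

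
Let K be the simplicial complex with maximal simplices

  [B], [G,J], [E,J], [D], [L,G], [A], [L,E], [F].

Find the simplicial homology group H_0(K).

K has 8 vertices, 4 edges.
rank ∂_0 = 0, rank ∂_1 = 3 ⇒ b_0 = 8 − 0 − 3 = 5; all invariant factors of ∂_1 are 1 so no torsion. So H_0 = Z^5.

H_0 ≅ Z^5.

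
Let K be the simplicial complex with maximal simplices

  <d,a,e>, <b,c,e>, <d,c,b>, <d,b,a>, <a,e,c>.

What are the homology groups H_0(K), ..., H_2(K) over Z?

Take the total order a < b < c < d < e on the vertex set. Then K (dimension 2) consists of the simplices:

  0-simplices (5): a, b, c, d, e
  1-simplices (10): ab, ac, ad, ae, bc, bd, be, cd, ce, de
  2-simplices (5): abd, ace, ade, bcd, bce

so the chain groups are C_0 ≅ Z^5, C_1 ≅ Z^10, C_2 ≅ Z^5.

∂_1: C_1 → C_0 sends each edge [p,q] (with p < q) to q − p. For instance
  ∂ae = e − a.
As a 5×10 matrix over Z this has rank 4, with invariant factors (1,1,1,1).

Boundary ∂_2: C_2 → C_1 maps a triangle to the signed sum of its edges. For instance
  ∂ade = de − ae + ad,
  ∂bce = ce − be + bc.
This gives a 10×5 integer matrix of rank 5; reducing to Smith normal form yields diagonal entries (1,1,1,1,1).

Computing H_k = (kernel of ∂_k) / (image of ∂_{k+1}):

  H_0: rank C_0 − rank ∂_1 = 5 − 4 = 1, and the invariant factors of ∂_1 are all 1, so H_0 = Z.
  H_1: rank ker ∂_1 − rank ∂_2 = (10 − 4) − 5 = 1, and the invariant factors of ∂_2 are all 1, so H_1 = Z.
  H_2: rank ker ∂_2 − rank ∂_3 = (5 − 5) − 0 = 0, and there is no ∂_3, so H_2 = 0.

As a check, the Euler characteristic is 5 − 10 + 5 = 0, which agrees with 1 − 1 + 0 = 0.

H_0 = Z,  H_1 = Z,  H_2 = 0.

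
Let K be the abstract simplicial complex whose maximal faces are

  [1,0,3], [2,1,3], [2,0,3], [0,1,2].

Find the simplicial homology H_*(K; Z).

K has 4 vertices, 6 edges, 4 triangles.
rank ∂_0 = 0, rank ∂_1 = 3 ⇒ b_0 = 4 − 0 − 3 = 1; all invariant factors of ∂_1 are 1 so no torsion. So H_0 = Z.
rank ∂_1 = 3, rank ∂_2 = 3 ⇒ b_1 = 6 − 3 − 3 = 0; all invariant factors of ∂_2 are 1 so no torsion. So H_1 = 0.
rank ∂_2 = 3, rank ∂_3 = 0 ⇒ b_2 = 4 − 3 − 0 = 1. So H_2 = Z.

H_0 ≅ Z,  H_1 = 0,  H_2 ≅ Z.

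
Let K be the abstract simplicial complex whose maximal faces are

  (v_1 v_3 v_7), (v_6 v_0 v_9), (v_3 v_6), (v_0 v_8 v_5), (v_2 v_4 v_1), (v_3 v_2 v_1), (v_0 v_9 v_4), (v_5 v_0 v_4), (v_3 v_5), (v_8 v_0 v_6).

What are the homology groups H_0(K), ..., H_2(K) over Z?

H_0 = Z,  H_1 = Z^2,  H_2 = 0.

We work with the vertex ordering v_0 < v_1 < v_2 < v_3 < v_4 < v_5 < v_6 < v_7 < v_8 < v_9. The simplices of K, each written with vertices in increasing order, are:

  0-simplices (10): [v_0], [v_1], [v_2], [v_3], [v_4], [v_5], [v_6], [v_7], [v_8], [v_9]
  1-simplices (19): (19 of them)
  2-simplices (8): [v_0,v_4,v_5], [v_0,v_4,v_9], [v_0,v_5,v_8], [v_0,v_6,v_8], [v_0,v_6,v_9], [v_1,v_2,v_3], [v_1,v_2,v_4], [v_1,v_3,v_7]

giving chain groups C_0 ≅ Z^10, C_1 ≅ Z^19, C_2 ≅ Z^8.

∂_1: C_1 → C_0 is given by ∂[p,q] = [q] − [p].
The 10×19 boundary matrix has rank 9 and Smith normal form diag(1,1,1,1,1,1,1,1,1).

Boundary ∂_2: C_2 → C_1 acts by ∂[p,q,r] = [q,r] − [p,r] + [p,q]. For instance
  ∂[v_1,v_2,v_4] = [v_2,v_4] − [v_1,v_4] + [v_1,v_2],
  ∂[v_0,v_6,v_8] = [v_6,v_8] − [v_0,v_8] + [v_0,v_6].
As a 19×8 matrix over Z this has rank 8, with invariant factors (1,1,1,1,1,1,1,1).

From H_k ≅ ker(∂_k) / im(∂_{k+1}) we obtain:

  H_0: rank C_0 − rank ∂_1 = 10 − 9 = 1, and the invariant factors of ∂_1 are all 1, so H_0 = Z.
  H_1: rank ker ∂_1 − rank ∂_2 = (19 − 9) − 8 = 2, and the invariant factors of ∂_2 are all 1, so H_1 = Z^2.
  H_2: rank ker ∂_2 − rank ∂_3 = (8 − 8) − 0 = 0, and there is no ∂_3, so H_2 = 0.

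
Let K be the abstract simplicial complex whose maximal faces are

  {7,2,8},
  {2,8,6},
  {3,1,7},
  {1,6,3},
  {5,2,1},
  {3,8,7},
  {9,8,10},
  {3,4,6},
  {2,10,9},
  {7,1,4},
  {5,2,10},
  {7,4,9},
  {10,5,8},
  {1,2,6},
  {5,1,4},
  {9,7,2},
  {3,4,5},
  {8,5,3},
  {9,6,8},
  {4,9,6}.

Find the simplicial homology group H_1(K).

We work with the vertex ordering 1 < 2 < 3 < 4 < 5 < 6 < 7 < 8 < 9 < 10. The simplices of K, each written with vertices in increasing order, are:

  0-simplices (10): [1], [2], [3], [4], [5], [6], [7], [8], [9], [10]
  1-simplices (30): (30 of them)
  2-simplices (20): (20 of them)

so the chain groups are C_0 ≅ Z^10, C_1 ≅ Z^30, C_2 ≅ Z^20.

∂_1: C_1 → C_0 maps an edge to its endpoints' difference, ∂[p,q] = q − p.
The 10×30 boundary matrix has rank 9 and Smith normal form diag(1,1,1,1,1,1,1,1,1).

∂_2: C_2 → C_1 acts by ∂[p,q,r] = [q,r] − [p,r] + [p,q]. For instance
  ∂[4,6,9] = [6,9] − [4,9] + [4,6],
  ∂[1,2,6] = [2,6] − [1,6] + [1,2].
The 30×20 boundary matrix has rank 20 and Smith normal form diag(1,1,1,1,1,1,1,1,1,1,1,1,1,1,1,1,1,1,1,2).

From H_k ≅ ker(∂_k) / im(∂_{k+1}) we obtain:

  H_1: rank ker ∂_1 − rank ∂_2 = (30 − 9) − 20 = 1, and ∂_2 has invariant factor 2 > 1, so H_1 ≅ Z ⊕ Z/2.

(K is a triangulation of the Klein bottle.)

H_1 ≅ Z ⊕ Z/2.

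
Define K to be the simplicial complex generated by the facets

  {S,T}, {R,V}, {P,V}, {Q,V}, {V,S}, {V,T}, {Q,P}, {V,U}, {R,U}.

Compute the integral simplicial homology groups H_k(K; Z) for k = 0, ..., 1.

H_0 = Z,  H_1 = Z^3.

Order the vertices as P < Q < R < S < T < U < V. Listing each simplex with vertices in this order, K has dimension 1 with simplices:

  0-simplices (7): P, Q, R, S, T, U, V
  1-simplices (9): PQ, PV, QV, RU, RV, ST, SV, TV, UV

Hence C_0 ≅ Z^7, C_1 ≅ Z^9.

Boundary ∂_1: C_1 → C_0 maps an edge to its endpoints' difference, ∂[p,q] = q − p.
The resulting 7×9 matrix has rank 6, and its Smith normal form has invariant factors (1,1,1,1,1,1).

Reading off H_k = ker ∂_k / im ∂_{k+1}:

  H_0: rank C_0 − rank ∂_1 = 7 − 6 = 1, and the invariant factors of ∂_1 are all 1, so H_0 ≅ Z.
  H_1: rank ker ∂_1 − rank ∂_2 = (9 − 6) − 0 = 3, and there is no ∂_2, so H_1 ≅ Z^3.

As a check, the Euler characteristic is 7 − 9 = -2, which agrees with 1 − 3 = -2.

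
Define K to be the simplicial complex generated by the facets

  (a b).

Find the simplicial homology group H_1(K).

Fix the vertex order a < b and write every simplex with vertices in increasing order. Then dim K = 1 and the simplices of K are:

  0-simplices (2): a, b
  1-simplices (1): ab

Hence C_0 ≅ Z^2, C_1 ≅ Z^1.

∂_1: C_1 → C_0 is given by ∂[p,q] = [q] − [p].
The resulting 2×1 matrix has rank 1, and its Smith normal form has invariant factors (1).

Now H_k = ker ∂_k / im ∂_{k+1}, so:

  H_1: rank ker ∂_1 − rank ∂_2 = (1 − 1) − 0 = 0, and there is no ∂_2, so H_1 = 0.

H_1 ≅ 0.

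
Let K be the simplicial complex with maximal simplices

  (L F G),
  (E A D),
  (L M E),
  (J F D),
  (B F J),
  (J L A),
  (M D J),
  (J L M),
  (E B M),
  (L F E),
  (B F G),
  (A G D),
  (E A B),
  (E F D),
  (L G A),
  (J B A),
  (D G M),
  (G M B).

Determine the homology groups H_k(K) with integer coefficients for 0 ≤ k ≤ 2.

H_0 ≅ Z,  H_1 ≅ Z^2,  H_2 ≅ Z.

We work with the vertex ordering A < B < D < E < F < G < J < L < M. The simplices of K, each written with vertices in increasing order, are:

  0-simplices (9): A, B, D, E, F, G, J, L, M
  1-simplices (27): AB, AD, AE, AG, AJ, AL, BE, BF, BG, BJ, BM, DE, DF, DG, DJ, DM, EF, EL, EM, FG, FJ, FL, GL, GM, JL, JM, LM
  2-simplices (18): ABE, ABJ, ADE, ADG, AGL, AJL, BEM, BFG, BFJ, BGM, DEF, DFJ, DGM, DJM, EFL, ELM, FGL, JLM

giving chain groups C_0 ≅ Z^9, C_1 ≅ Z^27, C_2 ≅ Z^18.

Boundary ∂_1: C_1 → C_0 is given by ∂[p,q] = [q] − [p].
The 9×27 boundary matrix has rank 8 and Smith normal form diag(1,1,1,1,1,1,1,1).

Boundary ∂_2: C_2 → C_1 acts by ∂[p,q,r] = [q,r] − [p,r] + [p,q]. For instance
  ∂DFJ = FJ − DJ + DF,
  ∂DGM = GM − DM + DG.
As a 27×18 matrix over Z this has rank 17, with invariant factors (1,1,1,1,1,1,1,1,1,1,1,1,1,1,1,1,1).

From H_k ≅ ker(∂_k) / im(∂_{k+1}) we obtain:

  H_0: rank C_0 − rank ∂_1 = 9 − 8 = 1, and the invariant factors of ∂_1 are all 1, so H_0 = Z.
  H_1: rank ker ∂_1 − rank ∂_2 = (27 − 8) − 17 = 2, and the invariant factors of ∂_2 are all 1, so H_1 = Z^2.
  H_2: rank ker ∂_2 − rank ∂_3 = (18 − 17) − 0 = 1, and there is no ∂_3, so H_2 = Z.

As a check, the Euler characteristic is 9 − 27 + 18 = 0, which agrees with 1 − 2 + 1 = 0.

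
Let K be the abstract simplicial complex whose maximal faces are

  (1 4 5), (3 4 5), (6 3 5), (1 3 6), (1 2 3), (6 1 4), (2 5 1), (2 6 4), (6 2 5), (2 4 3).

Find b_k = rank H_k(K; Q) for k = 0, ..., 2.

b_0 = 1, b_1 = 0, b_2 = 0.

Order the vertices as 1 < 2 < 3 < 4 < 5 < 6. Listing each simplex with vertices in this order, K has dimension 2 with simplices:

  0-simplices (6): [1], [2], [3], [4], [5], [6]
  1-simplices (15): [1,2], [1,3], [1,4], [1,5], [1,6], [2,3], [2,4], [2,5], [2,6], [3,4], [3,5], [3,6], [4,5], [4,6], [5,6]
  2-simplices (10): [1,2,3], [1,2,5], [1,3,6], [1,4,5], [1,4,6], [2,3,4], [2,4,6], [2,5,6], [3,4,5], [3,5,6]

so the chain groups are C_0 ≅ Z^6, C_1 ≅ Z^15, C_2 ≅ Z^10.

The boundary map ∂_1: C_1 → C_0 maps an edge to its endpoints' difference, ∂[p,q] = q − p. For instance
  ∂[1,3] = [3] − [1].
This gives a 6×15 integer matrix of rank 5; reducing to Smith normal form yields diagonal entries (1,1,1,1,1).

The boundary map ∂_2: C_2 → C_1 acts by ∂[p,q,r] = [q,r] − [p,r] + [p,q]. For instance
  ∂[1,4,5] = [4,5] − [1,5] + [1,4],
  ∂[1,2,5] = [2,5] − [1,5] + [1,2].
As a 15×10 matrix over Z this has rank 10, with invariant factors (1,1,1,1,1,1,1,1,1,2).

Reading off H_k = ker ∂_k / im ∂_{k+1}:

  H_0: rank C_0 − rank ∂_1 = 6 − 5 = 1, and the invariant factors of ∂_1 are all 1, so H_0 = Z.
  H_1: rank ker ∂_1 − rank ∂_2 = (15 − 5) − 10 = 0, and ∂_2 has invariant factor 2 > 1, so H_1 = Z_2.
  H_2: rank ker ∂_2 − rank ∂_3 = (10 − 10) − 0 = 0, and there is no ∂_3, so H_2 = 0.

As a check, the Euler characteristic is 6 − 15 + 10 = 1, which agrees with 1 − 0 + 0 = 1.
(K is a triangulation of the real projective plane RP^2.)

Hence the Betti numbers are b_0 = 1, b_1 = 0, b_2 = 0.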